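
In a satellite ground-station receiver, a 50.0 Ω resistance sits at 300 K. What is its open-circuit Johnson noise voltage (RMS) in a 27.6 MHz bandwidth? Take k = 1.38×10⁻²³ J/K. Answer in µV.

V_n = √(4kTRB)
4kTRB = 4 × 1.38×10⁻²³ × 300 × 5.00×10¹ × 2.76×10⁷ = 2.29×10⁻¹¹ V²
V_n = √(2.29×10⁻¹¹) = 4.78×10⁻⁶ V = 4.78 µV

4.78 µV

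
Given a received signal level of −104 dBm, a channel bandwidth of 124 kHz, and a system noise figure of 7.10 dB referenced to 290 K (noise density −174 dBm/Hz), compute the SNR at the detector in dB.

Noise floor: N = −174 + 10 log₁₀(B) + NF
10 log₁₀(1.24×10⁵) = 50.93 dB
N = −174 + 50.93 + 7.10 = −115.97 dBm
SNR = P_sig − N = −104 − (−115.97) = 11.97 dB → 12.0 dB

12.0 dB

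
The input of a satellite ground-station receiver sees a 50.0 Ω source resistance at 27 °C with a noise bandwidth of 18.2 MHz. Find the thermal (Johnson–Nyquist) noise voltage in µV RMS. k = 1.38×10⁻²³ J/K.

3.88 µV

T = 27 °C + 273.15 = 300.15 K
V_n = √(4kTRB)
4kTRB = 4 × 1.38×10⁻²³ × 300.15 × 5.00×10¹ × 1.82×10⁷ = 1.51×10⁻¹¹ V²
V_n = √(1.51×10⁻¹¹) = 3.88×10⁻⁶ V = 3.88 µV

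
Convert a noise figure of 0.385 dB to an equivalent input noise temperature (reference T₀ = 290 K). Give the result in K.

F = 10^(0.385/10) = 1.0927
T_e = (F − 1)·T₀ = (1.0927 − 1) × 290 = 26.9 K

26.9 K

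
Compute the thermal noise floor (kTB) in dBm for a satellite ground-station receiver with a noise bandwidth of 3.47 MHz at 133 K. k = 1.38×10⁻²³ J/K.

P_n = kTB = 1.38×10⁻²³ × 133 × 3.47×10⁶ = 6.37×10⁻¹⁵ W
In dBm: 10 log₁₀(6.37×10⁻¹⁵ / 10⁻³) = −112.0 dBm

−112.0 dBm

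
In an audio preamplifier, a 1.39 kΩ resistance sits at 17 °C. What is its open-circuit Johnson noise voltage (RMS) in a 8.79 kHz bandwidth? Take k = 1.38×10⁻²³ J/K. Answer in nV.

442 nV

T = 17 °C + 273.15 = 290.15 K
V_n = √(4kTRB)
4kTRB = 4 × 1.38×10⁻²³ × 290.15 × 1.39×10³ × 8.79×10³ = 1.96×10⁻¹³ V²
V_n = √(1.96×10⁻¹³) = 4.42×10⁻⁷ V = 442 nV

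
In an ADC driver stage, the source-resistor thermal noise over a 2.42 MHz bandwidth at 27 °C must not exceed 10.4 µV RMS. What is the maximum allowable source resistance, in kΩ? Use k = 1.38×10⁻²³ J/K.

T = 27 °C + 273.15 = 300.15 K
Johnson–Nyquist: V_n = √(4kTRB) ⇒ R = V_n² / (4kTB)
4kTB = 4 × 1.38×10⁻²³ × 300.15 × 2.42×10⁶ = 4.01×10⁻¹⁴
R = (1.04×10⁻⁵)² / 4.01×10⁻¹⁴ = 2.70×10³ Ω = 2.70 kΩ

2.70 kΩ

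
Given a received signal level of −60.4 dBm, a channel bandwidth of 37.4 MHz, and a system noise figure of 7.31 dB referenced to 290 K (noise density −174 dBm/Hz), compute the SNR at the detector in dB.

Noise floor: N = −174 + 10 log₁₀(B) + NF
10 log₁₀(3.74×10⁷) = 75.73 dB
N = −174 + 75.73 + 7.31 = −90.96 dBm
SNR = P_sig − N = −60.4 − (−90.96) = 30.56 dB → 30.6 dB

30.6 dB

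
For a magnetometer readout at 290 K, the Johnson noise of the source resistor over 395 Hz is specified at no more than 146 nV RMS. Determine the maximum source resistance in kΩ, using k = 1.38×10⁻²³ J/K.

Johnson–Nyquist: V_n = √(4kTRB) ⇒ R = V_n² / (4kTB)
4kTB = 4 × 1.38×10⁻²³ × 290 × 3.95×10² = 6.32×10⁻¹⁸
R = (1.46×10⁻⁷)² / 6.32×10⁻¹⁸ = 3.37×10³ Ω = 3.37 kΩ

3.37 kΩ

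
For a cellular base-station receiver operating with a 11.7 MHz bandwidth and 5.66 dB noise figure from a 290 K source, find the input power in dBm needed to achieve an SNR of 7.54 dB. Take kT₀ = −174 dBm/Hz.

−90.1 dBm

Sensitivity = −174 + 10 log₁₀(B) + NF + SNR_min
= −174 + 70.68 + 5.66 + 7.54
= −90.12 dBm → −90.1 dBm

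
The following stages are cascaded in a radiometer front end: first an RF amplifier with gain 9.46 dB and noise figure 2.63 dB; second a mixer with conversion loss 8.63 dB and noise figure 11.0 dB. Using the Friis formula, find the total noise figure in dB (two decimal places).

Convert to linear (a loss of L dB is a gain of −L dB): F_i = 10^(NF_i/10), G_i = 10^(G_i,dB/10)
  Stage 1: F_1 = 10^(2.63/10) = 1.832, G_1 = 10^(9.46/10) = 8.831
  Stage 2: F_2 = 10^(11.0/10) = 12.59, G_2 = 10^(−8.63/10) = 0.1371
Friis cascade:
  F = 1.832 + (12.59 − 1)/8.831 = 3.145
NF = 10 log₁₀(3.145) = 4.98 dB

4.98 dB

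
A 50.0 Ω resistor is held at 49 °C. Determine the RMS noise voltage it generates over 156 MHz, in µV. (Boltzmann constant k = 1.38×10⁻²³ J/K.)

11.8 µV

T = 49 °C + 273.15 = 322.15 K
V_n = √(4kTRB)
4kTRB = 4 × 1.38×10⁻²³ × 322.15 × 5.00×10¹ × 1.56×10⁸ = 1.39×10⁻¹⁰ V²
V_n = √(1.39×10⁻¹⁰) = 1.18×10⁻⁵ V = 11.8 µV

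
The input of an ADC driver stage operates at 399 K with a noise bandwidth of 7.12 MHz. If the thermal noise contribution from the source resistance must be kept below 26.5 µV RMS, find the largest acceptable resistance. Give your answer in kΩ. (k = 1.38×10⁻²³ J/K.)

Johnson–Nyquist: V_n = √(4kTRB) ⇒ R = V_n² / (4kTB)
4kTB = 4 × 1.38×10⁻²³ × 399 × 7.12×10⁶ = 1.57×10⁻¹³
R = (2.65×10⁻⁵)² / 1.57×10⁻¹³ = 4.48×10³ Ω = 4.48 kΩ

4.48 kΩ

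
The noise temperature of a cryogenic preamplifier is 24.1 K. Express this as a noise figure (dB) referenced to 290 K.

0.347 dB

F = 1 + T_e/T₀ = 1 + 24.1/290 = 1.0831
NF = 10 log₁₀(1.0831) = 0.347 dB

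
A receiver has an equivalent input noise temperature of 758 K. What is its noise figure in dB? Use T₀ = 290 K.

5.58 dB

F = 1 + T_e/T₀ = 1 + 758/290 = 3.61379
NF = 10 log₁₀(3.61379) = 5.58 dB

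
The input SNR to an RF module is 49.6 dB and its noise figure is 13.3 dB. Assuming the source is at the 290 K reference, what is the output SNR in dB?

36.3 dB

By definition F = SNR_in/SNR_out, so in dB: SNR_out = SNR_in − NF
SNR_out = 49.6 − 13.3 = 36.3 dB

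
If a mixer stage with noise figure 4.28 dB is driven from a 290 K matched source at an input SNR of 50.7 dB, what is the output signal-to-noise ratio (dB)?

46.42 dB

By definition F = SNR_in/SNR_out, so in dB: SNR_out = SNR_in − NF
SNR_out = 50.7 − 4.28 = 46.42 dB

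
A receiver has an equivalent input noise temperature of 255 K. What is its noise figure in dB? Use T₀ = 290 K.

2.74 dB

F = 1 + T_e/T₀ = 1 + 255/290 = 1.87931
NF = 10 log₁₀(1.87931) = 2.74 dB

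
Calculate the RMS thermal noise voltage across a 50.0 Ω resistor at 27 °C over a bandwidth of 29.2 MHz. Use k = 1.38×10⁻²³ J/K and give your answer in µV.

4.92 µV

T = 27 °C + 273.15 = 300.15 K
V_n = √(4kTRB)
4kTRB = 4 × 1.38×10⁻²³ × 300.15 × 5.00×10¹ × 2.92×10⁷ = 2.42×10⁻¹¹ V²
V_n = √(2.42×10⁻¹¹) = 4.92×10⁻⁶ V = 4.92 µV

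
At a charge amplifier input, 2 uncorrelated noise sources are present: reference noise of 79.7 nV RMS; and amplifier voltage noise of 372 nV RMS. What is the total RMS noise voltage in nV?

Uncorrelated sources add in power (mean-square): V_tot = √(ΣV_i²)
V_tot = √[(7.97×10⁻⁸)² + (3.72×10⁻⁷)²] = 3.80×10⁻⁷ V = 380 nV

380 nV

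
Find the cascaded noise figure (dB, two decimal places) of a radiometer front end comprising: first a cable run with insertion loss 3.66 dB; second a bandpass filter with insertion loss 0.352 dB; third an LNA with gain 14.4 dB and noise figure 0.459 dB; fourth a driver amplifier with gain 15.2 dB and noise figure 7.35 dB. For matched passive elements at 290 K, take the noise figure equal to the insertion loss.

5.06 dB

Convert to linear (a loss of L dB is a gain of −L dB): F_i = 10^(NF_i/10), G_i = 10^(G_i,dB/10)
  Stage 1: F_1 = 10^(3.66/10) = 2.323, G_1 = 10^(−3.66/10) = 0.4305
  Stage 2: F_2 = 10^(0.352/10) = 1.084, G_2 = 10^(−0.352/10) = 0.9221
  Stage 3: F_3 = 10^(0.459/10) = 1.111, G_3 = 10^(14.4/10) = 27.54
  Stage 4: F_4 = 10^(7.35/10) = 5.433, G_4 = 10^(15.2/10) = 33.11
Friis cascade:
  F = 2.323 + (1.084 − 1)/0.4305 + (1.111 − 1)/0.3970 + (5.433 − 1)/10.93 = 3.205
NF = 10 log₁₀(3.205) = 5.06 dB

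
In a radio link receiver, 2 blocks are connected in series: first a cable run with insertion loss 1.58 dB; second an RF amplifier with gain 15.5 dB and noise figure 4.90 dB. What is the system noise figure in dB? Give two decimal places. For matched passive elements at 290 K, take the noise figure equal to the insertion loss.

Convert to linear (a loss of L dB is a gain of −L dB): F_i = 10^(NF_i/10), G_i = 10^(G_i,dB/10)
  Stage 1: F_1 = 10^(1.58/10) = 1.439, G_1 = 10^(−1.58/10) = 0.6950
  Stage 2: F_2 = 10^(4.90/10) = 3.090, G_2 = 10^(15.5/10) = 35.48
Friis cascade:
  F = 1.439 + (3.090 − 1)/0.6950 = 4.446
NF = 10 log₁₀(4.446) = 6.48 dB

6.48 dB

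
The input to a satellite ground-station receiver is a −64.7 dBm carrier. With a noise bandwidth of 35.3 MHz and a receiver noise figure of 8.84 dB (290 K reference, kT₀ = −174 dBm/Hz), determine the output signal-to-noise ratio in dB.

25.0 dB

Noise floor: N = −174 + 10 log₁₀(B) + NF
10 log₁₀(3.53×10⁷) = 75.48 dB
N = −174 + 75.48 + 8.84 = −89.68 dBm
SNR = P_sig − N = −64.7 − (−89.68) = 24.98 dB → 25.0 dB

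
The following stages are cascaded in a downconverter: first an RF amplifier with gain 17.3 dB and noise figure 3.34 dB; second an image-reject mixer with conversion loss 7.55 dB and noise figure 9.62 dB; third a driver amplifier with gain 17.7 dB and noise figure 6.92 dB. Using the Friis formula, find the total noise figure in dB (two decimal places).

4.35 dB

Convert to linear (a loss of L dB is a gain of −L dB): F_i = 10^(NF_i/10), G_i = 10^(G_i,dB/10)
  Stage 1: F_1 = 10^(3.34/10) = 2.158, G_1 = 10^(17.3/10) = 53.70
  Stage 2: F_2 = 10^(9.62/10) = 9.162, G_2 = 10^(−7.55/10) = 0.1758
  Stage 3: F_3 = 10^(6.92/10) = 4.920, G_3 = 10^(17.7/10) = 58.88
Friis cascade:
  F = 2.158 + (9.162 − 1)/53.70 + (4.920 − 1)/9.441 = 2.725
NF = 10 log₁₀(2.725) = 4.35 dB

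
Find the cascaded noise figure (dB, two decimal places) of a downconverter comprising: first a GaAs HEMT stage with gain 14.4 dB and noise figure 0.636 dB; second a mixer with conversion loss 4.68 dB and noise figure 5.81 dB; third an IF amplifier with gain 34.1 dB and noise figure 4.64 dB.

Convert to linear (a loss of L dB is a gain of −L dB): F_i = 10^(NF_i/10), G_i = 10^(G_i,dB/10)
  Stage 1: F_1 = 10^(0.636/10) = 1.158, G_1 = 10^(14.4/10) = 27.54
  Stage 2: F_2 = 10^(5.81/10) = 3.811, G_2 = 10^(−4.68/10) = 0.3404
  Stage 3: F_3 = 10^(4.64/10) = 2.911, G_3 = 10^(34.1/10) = 2570
Friis cascade:
  F = 1.158 + (3.811 − 1)/27.54 + (2.911 − 1)/9.376 = 1.464
NF = 10 log₁₀(1.464) = 1.65 dB

1.65 dB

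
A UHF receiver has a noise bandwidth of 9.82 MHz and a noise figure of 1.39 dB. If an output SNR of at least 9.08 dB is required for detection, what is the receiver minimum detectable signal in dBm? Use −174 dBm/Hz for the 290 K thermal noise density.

−93.6 dBm

Sensitivity = −174 + 10 log₁₀(B) + NF + SNR_min
= −174 + 69.92 + 1.39 + 9.08
= −93.61 dBm → −93.6 dBm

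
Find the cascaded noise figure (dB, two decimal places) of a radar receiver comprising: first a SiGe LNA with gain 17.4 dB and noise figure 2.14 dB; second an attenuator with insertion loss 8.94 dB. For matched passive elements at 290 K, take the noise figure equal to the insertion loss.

Convert to linear (a loss of L dB is a gain of −L dB): F_i = 10^(NF_i/10), G_i = 10^(G_i,dB/10)
  Stage 1: F_1 = 10^(2.14/10) = 1.637, G_1 = 10^(17.4/10) = 54.95
  Stage 2: F_2 = 10^(8.94/10) = 7.834, G_2 = 10^(−8.94/10) = 0.1276
Friis cascade:
  F = 1.637 + (7.834 − 1)/54.95 = 1.761
NF = 10 log₁₀(1.761) = 2.46 dB

2.46 dB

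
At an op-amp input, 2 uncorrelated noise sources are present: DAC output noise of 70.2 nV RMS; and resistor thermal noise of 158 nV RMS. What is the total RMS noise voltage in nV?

173 nV

Uncorrelated sources add in power (mean-square): V_tot = √(ΣV_i²)
V_tot = √[(7.02×10⁻⁸)² + (1.58×10⁻⁷)²] = 1.73×10⁻⁷ V = 173 nV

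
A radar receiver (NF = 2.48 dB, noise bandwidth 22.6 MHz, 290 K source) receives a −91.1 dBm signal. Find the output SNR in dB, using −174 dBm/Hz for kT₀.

6.9 dB

Noise floor: N = −174 + 10 log₁₀(B) + NF
10 log₁₀(2.26×10⁷) = 73.54 dB
N = −174 + 73.54 + 2.48 = −97.98 dBm
SNR = P_sig − N = −91.1 − (−97.98) = 6.88 dB → 6.9 dB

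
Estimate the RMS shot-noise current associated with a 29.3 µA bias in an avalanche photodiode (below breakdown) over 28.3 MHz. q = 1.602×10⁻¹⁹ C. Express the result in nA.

I_n = √(2qI·B)
2qI·B = 2 × 1.602×10⁻¹⁹ × 2.93×10⁻⁵ × 2.83×10⁷ = 2.66×10⁻¹⁶ A²
I_n = √(2.66×10⁻¹⁶) = 1.63×10⁻⁸ A = 16.3 nA

16.3 nA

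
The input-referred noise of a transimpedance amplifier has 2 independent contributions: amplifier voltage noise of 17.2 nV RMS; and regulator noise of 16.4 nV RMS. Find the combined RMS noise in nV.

Uncorrelated sources add in power (mean-square): V_tot = √(ΣV_i²)
V_tot = √[(1.72×10⁻⁸)² + (1.64×10⁻⁸)²] = 2.38×10⁻⁸ V = 23.8 nV

23.8 nV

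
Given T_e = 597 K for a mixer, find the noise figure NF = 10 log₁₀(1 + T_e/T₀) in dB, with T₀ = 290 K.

4.86 dB

F = 1 + T_e/T₀ = 1 + 597/290 = 3.05862
NF = 10 log₁₀(3.05862) = 4.86 dB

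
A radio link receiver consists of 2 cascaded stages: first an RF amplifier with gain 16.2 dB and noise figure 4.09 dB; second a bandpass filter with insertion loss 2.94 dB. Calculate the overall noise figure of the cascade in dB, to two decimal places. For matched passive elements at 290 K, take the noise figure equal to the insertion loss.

4.13 dB

Convert to linear (a loss of L dB is a gain of −L dB): F_i = 10^(NF_i/10), G_i = 10^(G_i,dB/10)
  Stage 1: F_1 = 10^(4.09/10) = 2.564, G_1 = 10^(16.2/10) = 41.69
  Stage 2: F_2 = 10^(2.94/10) = 1.968, G_2 = 10^(−2.94/10) = 0.5082
Friis cascade:
  F = 2.564 + (1.968 − 1)/41.69 = 2.588
NF = 10 log₁₀(2.588) = 4.13 dB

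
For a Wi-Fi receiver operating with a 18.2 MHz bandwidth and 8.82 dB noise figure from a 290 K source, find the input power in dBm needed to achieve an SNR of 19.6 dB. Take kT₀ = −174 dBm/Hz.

Sensitivity = −174 + 10 log₁₀(B) + NF + SNR_min
= −174 + 72.6 + 8.82 + 19.6
= −72.98 dBm → −73.0 dBm

−73.0 dBm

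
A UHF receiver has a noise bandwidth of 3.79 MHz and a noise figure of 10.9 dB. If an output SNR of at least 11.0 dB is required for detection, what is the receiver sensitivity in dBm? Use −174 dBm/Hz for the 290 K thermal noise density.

Sensitivity = −174 + 10 log₁₀(B) + NF + SNR_min
= −174 + 65.79 + 10.9 + 11.0
= −86.31 dBm → −86.3 dBm

−86.3 dBm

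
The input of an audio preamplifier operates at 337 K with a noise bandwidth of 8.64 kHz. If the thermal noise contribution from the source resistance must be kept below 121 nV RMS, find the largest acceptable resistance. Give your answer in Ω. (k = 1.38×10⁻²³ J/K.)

Johnson–Nyquist: V_n = √(4kTRB) ⇒ R = V_n² / (4kTB)
4kTB = 4 × 1.38×10⁻²³ × 337 × 8.64×10³ = 1.61×10⁻¹⁶
R = (1.21×10⁻⁷)² / 1.61×10⁻¹⁶ = 9.11×10¹ Ω = 91.1 Ω

91.1 Ω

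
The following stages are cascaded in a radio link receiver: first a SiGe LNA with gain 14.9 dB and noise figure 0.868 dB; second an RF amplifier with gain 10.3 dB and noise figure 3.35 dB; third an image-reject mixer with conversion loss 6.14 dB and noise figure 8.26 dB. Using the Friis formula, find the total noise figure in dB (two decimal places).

Convert to linear (a loss of L dB is a gain of −L dB): F_i = 10^(NF_i/10), G_i = 10^(G_i,dB/10)
  Stage 1: F_1 = 10^(0.868/10) = 1.221, G_1 = 10^(14.9/10) = 30.90
  Stage 2: F_2 = 10^(3.35/10) = 2.163, G_2 = 10^(10.3/10) = 10.72
  Stage 3: F_3 = 10^(8.26/10) = 6.699, G_3 = 10^(−6.14/10) = 0.2432
Friis cascade:
  F = 1.221 + (2.163 − 1)/30.90 + (6.699 − 1)/331.1 = 1.276
NF = 10 log₁₀(1.276) = 1.06 dB

1.06 dB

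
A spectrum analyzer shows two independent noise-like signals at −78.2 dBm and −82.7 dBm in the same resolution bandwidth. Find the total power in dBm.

Convert to linear, add, convert back:
P₁ = 1.51×10⁻¹¹ W, P₂ = 5.37×10⁻¹² W
P_tot = 2.05×10⁻¹¹ W → 10 log₁₀(P_tot / 10⁻³) = −76.9 dBm

−76.9 dBm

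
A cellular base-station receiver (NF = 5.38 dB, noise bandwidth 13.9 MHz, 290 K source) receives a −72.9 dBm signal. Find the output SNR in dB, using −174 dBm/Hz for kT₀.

Noise floor: N = −174 + 10 log₁₀(B) + NF
10 log₁₀(1.39×10⁷) = 71.43 dB
N = −174 + 71.43 + 5.38 = −97.19 dBm
SNR = P_sig − N = −72.9 − (−97.19) = 24.29 dB → 24.3 dB

24.3 dB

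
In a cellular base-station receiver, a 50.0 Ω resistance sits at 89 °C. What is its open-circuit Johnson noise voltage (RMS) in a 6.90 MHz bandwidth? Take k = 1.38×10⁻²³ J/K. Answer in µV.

2.63 µV

T = 89 °C + 273.15 = 362.15 K
V_n = √(4kTRB)
4kTRB = 4 × 1.38×10⁻²³ × 362.15 × 5.00×10¹ × 6.90×10⁶ = 6.90×10⁻¹² V²
V_n = √(6.90×10⁻¹²) = 2.63×10⁻⁶ V = 2.63 µV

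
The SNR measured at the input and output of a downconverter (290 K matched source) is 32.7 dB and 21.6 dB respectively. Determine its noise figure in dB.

11.1 dB

NF (dB) = SNR_in(dB) − SNR_out(dB) when the source is at T₀
NF = 32.7 − 21.6 = 11.1 dB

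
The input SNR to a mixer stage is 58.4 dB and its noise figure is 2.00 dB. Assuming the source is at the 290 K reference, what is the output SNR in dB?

56.40 dB

By definition F = SNR_in/SNR_out, so in dB: SNR_out = SNR_in − NF
SNR_out = 58.4 − 2.00 = 56.40 dB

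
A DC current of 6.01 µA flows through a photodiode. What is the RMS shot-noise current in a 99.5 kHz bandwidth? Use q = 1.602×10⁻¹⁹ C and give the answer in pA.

I_n = √(2qI·B)
2qI·B = 2 × 1.602×10⁻¹⁹ × 6.01×10⁻⁶ × 9.95×10⁴ = 1.92×10⁻¹⁹ A²
I_n = √(1.92×10⁻¹⁹) = 4.38×10⁻¹⁰ A = 438 pA

438 pA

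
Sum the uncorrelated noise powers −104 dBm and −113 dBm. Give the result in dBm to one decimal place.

−103.5 dBm

Convert to linear, add, convert back:
P₁ = 3.98×10⁻¹⁴ W, P₂ = 5.01×10⁻¹⁵ W
P_tot = 4.48×10⁻¹⁴ W → 10 log₁₀(P_tot / 10⁻³) = −103.5 dBm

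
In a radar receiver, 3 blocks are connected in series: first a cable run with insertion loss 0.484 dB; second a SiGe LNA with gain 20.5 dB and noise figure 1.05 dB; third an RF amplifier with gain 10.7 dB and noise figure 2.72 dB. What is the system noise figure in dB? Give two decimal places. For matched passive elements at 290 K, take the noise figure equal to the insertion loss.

Convert to linear (a loss of L dB is a gain of −L dB): F_i = 10^(NF_i/10), G_i = 10^(G_i,dB/10)
  Stage 1: F_1 = 10^(0.484/10) = 1.118, G_1 = 10^(−0.484/10) = 0.8945
  Stage 2: F_2 = 10^(1.05/10) = 1.274, G_2 = 10^(20.5/10) = 112.2
  Stage 3: F_3 = 10^(2.72/10) = 1.871, G_3 = 10^(10.7/10) = 11.75
Friis cascade:
  F = 1.118 + (1.274 − 1)/0.8945 + (1.871 − 1)/100.4 = 1.432
NF = 10 log₁₀(1.432) = 1.56 dB

1.56 dB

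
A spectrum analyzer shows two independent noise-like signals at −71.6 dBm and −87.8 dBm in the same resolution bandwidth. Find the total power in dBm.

Convert to linear, add, convert back:
P₁ = 6.92×10⁻¹¹ W, P₂ = 1.66×10⁻¹² W
P_tot = 7.08×10⁻¹¹ W → 10 log₁₀(P_tot / 10⁻³) = −71.5 dBm

−71.5 dBm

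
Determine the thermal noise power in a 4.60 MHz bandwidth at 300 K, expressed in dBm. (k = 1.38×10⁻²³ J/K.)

P_n = kTB = 1.38×10⁻²³ × 300 × 4.60×10⁶ = 1.90×10⁻¹⁴ W
In dBm: 10 log₁₀(1.90×10⁻¹⁴ / 10⁻³) = −107.2 dBm

−107.2 dBm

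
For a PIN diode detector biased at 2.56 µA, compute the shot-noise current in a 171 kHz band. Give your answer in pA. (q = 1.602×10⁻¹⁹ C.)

I_n = √(2qI·B)
2qI·B = 2 × 1.602×10⁻¹⁹ × 2.56×10⁻⁶ × 1.71×10⁵ = 1.40×10⁻¹⁹ A²
I_n = √(1.40×10⁻¹⁹) = 3.75×10⁻¹⁰ A = 375 pA

375 pA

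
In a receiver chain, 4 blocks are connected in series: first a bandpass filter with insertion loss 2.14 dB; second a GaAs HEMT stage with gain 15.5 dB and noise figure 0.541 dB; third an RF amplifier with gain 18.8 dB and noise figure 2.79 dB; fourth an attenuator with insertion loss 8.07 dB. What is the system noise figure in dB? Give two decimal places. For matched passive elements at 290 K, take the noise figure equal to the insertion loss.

Convert to linear (a loss of L dB is a gain of −L dB): F_i = 10^(NF_i/10), G_i = 10^(G_i,dB/10)
  Stage 1: F_1 = 10^(2.14/10) = 1.637, G_1 = 10^(−2.14/10) = 0.6109
  Stage 2: F_2 = 10^(0.541/10) = 1.133, G_2 = 10^(15.5/10) = 35.48
  Stage 3: F_3 = 10^(2.79/10) = 1.901, G_3 = 10^(18.8/10) = 75.86
  Stage 4: F_4 = 10^(8.07/10) = 6.412, G_4 = 10^(−8.07/10) = 0.1560
Friis cascade:
  F = 1.637 + (1.133 − 1)/0.6109 + (1.901 − 1)/21.68 + (6.412 − 1)/1644 = 1.899
NF = 10 log₁₀(1.899) = 2.78 dB

2.78 dB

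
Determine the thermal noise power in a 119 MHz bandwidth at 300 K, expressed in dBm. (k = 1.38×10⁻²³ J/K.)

−93.1 dBm

P_n = kTB = 1.38×10⁻²³ × 300 × 1.19×10⁸ = 4.93×10⁻¹³ W
In dBm: 10 log₁₀(4.93×10⁻¹³ / 10⁻³) = −93.1 dBm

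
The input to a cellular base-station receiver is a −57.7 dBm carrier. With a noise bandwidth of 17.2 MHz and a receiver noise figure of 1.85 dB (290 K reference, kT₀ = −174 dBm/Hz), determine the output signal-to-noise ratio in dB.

42.1 dB

Noise floor: N = −174 + 10 log₁₀(B) + NF
10 log₁₀(1.72×10⁷) = 72.36 dB
N = −174 + 72.36 + 1.85 = −99.79 dBm
SNR = P_sig − N = −57.7 − (−99.79) = 42.09 dB → 42.1 dB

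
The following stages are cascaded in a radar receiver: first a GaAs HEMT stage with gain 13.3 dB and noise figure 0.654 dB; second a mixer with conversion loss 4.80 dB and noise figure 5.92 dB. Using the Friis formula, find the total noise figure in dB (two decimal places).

Convert to linear (a loss of L dB is a gain of −L dB): F_i = 10^(NF_i/10), G_i = 10^(G_i,dB/10)
  Stage 1: F_1 = 10^(0.654/10) = 1.163, G_1 = 10^(13.3/10) = 21.38
  Stage 2: F_2 = 10^(5.92/10) = 3.908, G_2 = 10^(−4.80/10) = 0.3311
Friis cascade:
  F = 1.163 + (3.908 − 1)/21.38 = 1.299
NF = 10 log₁₀(1.299) = 1.13 dB

1.13 dB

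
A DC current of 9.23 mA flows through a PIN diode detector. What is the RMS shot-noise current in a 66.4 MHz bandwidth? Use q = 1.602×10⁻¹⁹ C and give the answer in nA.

I_n = √(2qI·B)
2qI·B = 2 × 1.602×10⁻¹⁹ × 9.23×10⁻³ × 6.64×10⁷ = 1.96×10⁻¹³ A²
I_n = √(1.96×10⁻¹³) = 4.43×10⁻⁷ A = 443 nA

443 nA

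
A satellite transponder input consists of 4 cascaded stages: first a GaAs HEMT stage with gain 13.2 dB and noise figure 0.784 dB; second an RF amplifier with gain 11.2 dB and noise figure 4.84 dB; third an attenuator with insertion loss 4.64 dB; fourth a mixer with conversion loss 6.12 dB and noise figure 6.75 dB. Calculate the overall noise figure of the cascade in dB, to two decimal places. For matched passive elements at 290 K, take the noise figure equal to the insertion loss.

Convert to linear (a loss of L dB is a gain of −L dB): F_i = 10^(NF_i/10), G_i = 10^(G_i,dB/10)
  Stage 1: F_1 = 10^(0.784/10) = 1.198, G_1 = 10^(13.2/10) = 20.89
  Stage 2: F_2 = 10^(4.84/10) = 3.048, G_2 = 10^(11.2/10) = 13.18
  Stage 3: F_3 = 10^(4.64/10) = 2.911, G_3 = 10^(−4.64/10) = 0.3436
  Stage 4: F_4 = 10^(6.75/10) = 4.732, G_4 = 10^(−6.12/10) = 0.2443
Friis cascade:
  F = 1.198 + (3.048 − 1)/20.89 + (2.911 − 1)/275.4 + (4.732 − 1)/94.62 = 1.342
NF = 10 log₁₀(1.342) = 1.28 dB

1.28 dB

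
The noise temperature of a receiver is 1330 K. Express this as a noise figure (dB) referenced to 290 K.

F = 1 + T_e/T₀ = 1 + 1330/290 = 5.58621
NF = 10 log₁₀(5.58621) = 7.47 dB

7.47 dB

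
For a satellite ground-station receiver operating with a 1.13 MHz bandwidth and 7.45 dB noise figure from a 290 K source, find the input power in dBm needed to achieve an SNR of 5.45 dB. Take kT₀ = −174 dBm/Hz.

Sensitivity = −174 + 10 log₁₀(B) + NF + SNR_min
= −174 + 60.53 + 7.45 + 5.45
= −100.57 dBm → −100.6 dBm

−100.6 dBm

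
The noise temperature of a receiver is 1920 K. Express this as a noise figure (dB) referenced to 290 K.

8.82 dB

F = 1 + T_e/T₀ = 1 + 1920/290 = 7.62069
NF = 10 log₁₀(7.62069) = 8.82 dB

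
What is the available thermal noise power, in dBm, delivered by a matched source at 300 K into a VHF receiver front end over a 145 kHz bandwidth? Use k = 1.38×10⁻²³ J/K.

P_n = kTB = 1.38×10⁻²³ × 300 × 1.45×10⁵ = 6.00×10⁻¹⁶ W
In dBm: 10 log₁₀(6.00×10⁻¹⁶ / 10⁻³) = −122.2 dBm

−122.2 dBm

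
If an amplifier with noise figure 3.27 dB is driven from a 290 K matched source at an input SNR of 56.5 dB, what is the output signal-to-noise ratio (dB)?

53.23 dB

By definition F = SNR_in/SNR_out, so in dB: SNR_out = SNR_in − NF
SNR_out = 56.5 − 3.27 = 53.23 dB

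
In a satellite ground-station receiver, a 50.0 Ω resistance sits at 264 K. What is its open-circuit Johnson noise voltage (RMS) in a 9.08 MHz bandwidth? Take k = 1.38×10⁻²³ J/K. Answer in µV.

V_n = √(4kTRB)
4kTRB = 4 × 1.38×10⁻²³ × 264 × 5.00×10¹ × 9.08×10⁶ = 6.62×10⁻¹² V²
V_n = √(6.62×10⁻¹²) = 2.57×10⁻⁶ V = 2.57 µV

2.57 µV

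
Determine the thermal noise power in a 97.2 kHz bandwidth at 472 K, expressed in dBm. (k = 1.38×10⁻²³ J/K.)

P_n = kTB = 1.38×10⁻²³ × 472 × 9.72×10⁴ = 6.33×10⁻¹⁶ W
In dBm: 10 log₁₀(6.33×10⁻¹⁶ / 10⁻³) = −122.0 dBm

−122.0 dBm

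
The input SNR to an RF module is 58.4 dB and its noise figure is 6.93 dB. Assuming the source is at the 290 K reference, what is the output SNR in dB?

By definition F = SNR_in/SNR_out, so in dB: SNR_out = SNR_in − NF
SNR_out = 58.4 − 6.93 = 51.47 dB

51.47 dB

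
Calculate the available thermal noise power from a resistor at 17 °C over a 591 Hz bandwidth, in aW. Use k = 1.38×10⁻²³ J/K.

T = 17 °C + 273.15 = 290.15 K
P_n = kTB = 1.38×10⁻²³ × 290.15 × 5.91×10² = 2.37×10⁻¹⁸ W = 2.37 aW

2.37 aW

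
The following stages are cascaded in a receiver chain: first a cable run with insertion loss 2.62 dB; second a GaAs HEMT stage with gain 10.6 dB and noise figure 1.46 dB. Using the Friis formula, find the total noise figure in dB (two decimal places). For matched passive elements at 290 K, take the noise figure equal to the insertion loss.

Convert to linear (a loss of L dB is a gain of −L dB): F_i = 10^(NF_i/10), G_i = 10^(G_i,dB/10)
  Stage 1: F_1 = 10^(2.62/10) = 1.828, G_1 = 10^(−2.62/10) = 0.5470
  Stage 2: F_2 = 10^(1.46/10) = 1.400, G_2 = 10^(10.6/10) = 11.48
Friis cascade:
  F = 1.828 + (1.400 − 1)/0.5470 = 2.559
NF = 10 log₁₀(2.559) = 4.08 dB

4.08 dB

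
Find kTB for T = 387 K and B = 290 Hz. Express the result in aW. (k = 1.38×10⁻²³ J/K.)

P_n = kTB = 1.38×10⁻²³ × 387 × 2.90×10² = 1.55×10⁻¹⁸ W = 1.55 aW

1.55 aW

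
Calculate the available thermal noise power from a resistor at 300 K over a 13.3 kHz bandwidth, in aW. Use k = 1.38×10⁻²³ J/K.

55.1 aW

P_n = kTB = 1.38×10⁻²³ × 300 × 1.33×10⁴ = 5.51×10⁻¹⁷ W = 55.1 aW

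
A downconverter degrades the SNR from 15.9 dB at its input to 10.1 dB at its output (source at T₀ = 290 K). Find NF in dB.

5.8 dB

NF (dB) = SNR_in(dB) − SNR_out(dB) when the source is at T₀
NF = 15.9 − 10.1 = 5.8 dB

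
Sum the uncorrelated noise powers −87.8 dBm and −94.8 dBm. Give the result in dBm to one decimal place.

−87.0 dBm

Convert to linear, add, convert back:
P₁ = 1.66×10⁻¹² W, P₂ = 3.31×10⁻¹³ W
P_tot = 1.99×10⁻¹² W → 10 log₁₀(P_tot / 10⁻³) = −87.0 dBm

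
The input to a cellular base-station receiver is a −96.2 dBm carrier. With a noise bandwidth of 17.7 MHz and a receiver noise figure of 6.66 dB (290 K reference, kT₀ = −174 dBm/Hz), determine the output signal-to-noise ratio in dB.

Noise floor: N = −174 + 10 log₁₀(B) + NF
10 log₁₀(1.77×10⁷) = 72.48 dB
N = −174 + 72.48 + 6.66 = −94.86 dBm
SNR = P_sig − N = −96.2 − (−94.86) = −1.34 dB → −1.3 dB

−1.3 dB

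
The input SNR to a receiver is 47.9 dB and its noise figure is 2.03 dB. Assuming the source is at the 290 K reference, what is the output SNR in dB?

45.87 dB

By definition F = SNR_in/SNR_out, so in dB: SNR_out = SNR_in − NF
SNR_out = 47.9 − 2.03 = 45.87 dB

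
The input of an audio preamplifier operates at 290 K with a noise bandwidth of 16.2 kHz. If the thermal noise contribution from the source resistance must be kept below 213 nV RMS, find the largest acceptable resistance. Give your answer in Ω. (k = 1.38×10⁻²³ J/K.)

175 Ω

Johnson–Nyquist: V_n = √(4kTRB) ⇒ R = V_n² / (4kTB)
4kTB = 4 × 1.38×10⁻²³ × 290 × 1.62×10⁴ = 2.59×10⁻¹⁶
R = (2.13×10⁻⁷)² / 2.59×10⁻¹⁶ = 1.75×10² Ω = 175 Ω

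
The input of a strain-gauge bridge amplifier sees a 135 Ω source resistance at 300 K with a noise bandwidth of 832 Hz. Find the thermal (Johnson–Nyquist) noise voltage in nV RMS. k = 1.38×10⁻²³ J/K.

V_n = √(4kTRB)
4kTRB = 4 × 1.38×10⁻²³ × 300 × 1.35×10² × 8.32×10² = 1.86×10⁻¹⁵ V²
V_n = √(1.86×10⁻¹⁵) = 4.31×10⁻⁸ V = 43.1 nV

43.1 nV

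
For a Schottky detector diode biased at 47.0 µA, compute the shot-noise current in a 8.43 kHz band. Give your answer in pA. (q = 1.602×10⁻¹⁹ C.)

I_n = √(2qI·B)
2qI·B = 2 × 1.602×10⁻¹⁹ × 4.70×10⁻⁵ × 8.43×10³ = 1.27×10⁻¹⁹ A²
I_n = √(1.27×10⁻¹⁹) = 3.56×10⁻¹⁰ A = 356 pA

356 pA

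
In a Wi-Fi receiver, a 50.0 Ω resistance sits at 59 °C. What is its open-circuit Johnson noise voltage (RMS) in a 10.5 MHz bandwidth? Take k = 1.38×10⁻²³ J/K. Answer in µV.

3.10 µV

T = 59 °C + 273.15 = 332.15 K
V_n = √(4kTRB)
4kTRB = 4 × 1.38×10⁻²³ × 332.15 × 5.00×10¹ × 1.05×10⁷ = 9.63×10⁻¹² V²
V_n = √(9.63×10⁻¹²) = 3.10×10⁻⁶ V = 3.10 µV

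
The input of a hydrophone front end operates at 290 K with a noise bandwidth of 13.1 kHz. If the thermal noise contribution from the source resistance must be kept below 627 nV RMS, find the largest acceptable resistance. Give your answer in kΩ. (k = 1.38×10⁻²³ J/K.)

Johnson–Nyquist: V_n = √(4kTRB) ⇒ R = V_n² / (4kTB)
4kTB = 4 × 1.38×10⁻²³ × 290 × 1.31×10⁴ = 2.10×10⁻¹⁶
R = (6.27×10⁻⁷)² / 2.10×10⁻¹⁶ = 1.87×10³ Ω = 1.87 kΩ

1.87 kΩ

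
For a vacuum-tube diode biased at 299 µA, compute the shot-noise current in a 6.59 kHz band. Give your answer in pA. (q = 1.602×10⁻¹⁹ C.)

I_n = √(2qI·B)
2qI·B = 2 × 1.602×10⁻¹⁹ × 2.99×10⁻⁴ × 6.59×10³ = 6.31×10⁻¹⁹ A²
I_n = √(6.31×10⁻¹⁹) = 7.95×10⁻¹⁰ A = 795 pA

795 pA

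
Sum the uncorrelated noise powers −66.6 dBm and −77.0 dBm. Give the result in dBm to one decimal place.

Convert to linear, add, convert back:
P₁ = 2.19×10⁻¹⁰ W, P₂ = 2.00×10⁻¹¹ W
P_tot = 2.39×10⁻¹⁰ W → 10 log₁₀(P_tot / 10⁻³) = −66.2 dBm

−66.2 dBm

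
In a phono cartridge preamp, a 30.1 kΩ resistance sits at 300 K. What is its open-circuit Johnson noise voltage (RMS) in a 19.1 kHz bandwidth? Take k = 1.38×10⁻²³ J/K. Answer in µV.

3.09 µV

V_n = √(4kTRB)
4kTRB = 4 × 1.38×10⁻²³ × 300 × 3.01×10⁴ × 1.91×10⁴ = 9.52×10⁻¹² V²
V_n = √(9.52×10⁻¹²) = 3.09×10⁻⁶ V = 3.09 µV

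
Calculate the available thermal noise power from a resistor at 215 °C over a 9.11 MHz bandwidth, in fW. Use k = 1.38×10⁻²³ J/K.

61.4 fW

T = 215 °C + 273.15 = 488.15 K
P_n = kTB = 1.38×10⁻²³ × 488.15 × 9.11×10⁶ = 6.14×10⁻¹⁴ W = 61.4 fW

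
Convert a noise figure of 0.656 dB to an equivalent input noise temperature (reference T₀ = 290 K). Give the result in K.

F = 10^(0.656/10) = 1.16305
T_e = (F − 1)·T₀ = (1.16305 − 1) × 290 = 47.3 K

47.3 K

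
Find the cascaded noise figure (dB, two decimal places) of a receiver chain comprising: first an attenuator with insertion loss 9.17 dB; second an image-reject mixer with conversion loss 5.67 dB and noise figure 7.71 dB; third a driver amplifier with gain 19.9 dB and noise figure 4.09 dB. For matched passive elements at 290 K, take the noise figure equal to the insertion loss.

19.84 dB

Convert to linear (a loss of L dB is a gain of −L dB): F_i = 10^(NF_i/10), G_i = 10^(G_i,dB/10)
  Stage 1: F_1 = 10^(9.17/10) = 8.260, G_1 = 10^(−9.17/10) = 0.1211
  Stage 2: F_2 = 10^(7.71/10) = 5.902, G_2 = 10^(−5.67/10) = 0.2710
  Stage 3: F_3 = 10^(4.09/10) = 2.564, G_3 = 10^(19.9/10) = 97.72
Friis cascade:
  F = 8.260 + (5.902 − 1)/0.1211 + (2.564 − 1)/0.03281 = 96.44
NF = 10 log₁₀(96.44) = 19.84 dB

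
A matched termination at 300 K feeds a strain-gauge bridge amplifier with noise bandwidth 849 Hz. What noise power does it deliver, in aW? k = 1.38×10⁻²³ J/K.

P_n = kTB = 1.38×10⁻²³ × 300 × 8.49×10² = 3.51×10⁻¹⁸ W = 3.51 aW

3.51 aW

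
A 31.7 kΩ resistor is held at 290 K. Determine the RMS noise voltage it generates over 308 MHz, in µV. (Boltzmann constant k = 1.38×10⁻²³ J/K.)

V_n = √(4kTRB)
4kTRB = 4 × 1.38×10⁻²³ × 290 × 3.17×10⁴ × 3.08×10⁸ = 1.56×10⁻⁷ V²
V_n = √(1.56×10⁻⁷) = 3.95×10⁻⁴ V = 395 µV

395 µV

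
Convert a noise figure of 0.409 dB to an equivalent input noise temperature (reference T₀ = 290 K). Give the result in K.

28.6 K

F = 10^(0.409/10) = 1.09875
T_e = (F − 1)·T₀ = (1.09875 − 1) × 290 = 28.6 K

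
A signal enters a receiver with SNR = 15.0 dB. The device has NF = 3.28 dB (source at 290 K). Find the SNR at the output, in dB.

By definition F = SNR_in/SNR_out, so in dB: SNR_out = SNR_in − NF
SNR_out = 15.0 − 3.28 = 11.72 dB

11.72 dB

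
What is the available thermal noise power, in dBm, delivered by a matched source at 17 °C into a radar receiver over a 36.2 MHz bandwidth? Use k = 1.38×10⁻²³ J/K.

−98.4 dBm

T = 17 °C + 273.15 = 290.15 K
P_n = kTB = 1.38×10⁻²³ × 290.15 × 3.62×10⁷ = 1.45×10⁻¹³ W
In dBm: 10 log₁₀(1.45×10⁻¹³ / 10⁻³) = −98.4 dBm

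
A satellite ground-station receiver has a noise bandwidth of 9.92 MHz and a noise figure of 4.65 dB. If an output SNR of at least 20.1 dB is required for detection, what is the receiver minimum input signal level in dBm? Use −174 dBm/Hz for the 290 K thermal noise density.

−79.3 dBm

Sensitivity = −174 + 10 log₁₀(B) + NF + SNR_min
= −174 + 69.97 + 4.65 + 20.1
= −79.28 dBm → −79.3 dBm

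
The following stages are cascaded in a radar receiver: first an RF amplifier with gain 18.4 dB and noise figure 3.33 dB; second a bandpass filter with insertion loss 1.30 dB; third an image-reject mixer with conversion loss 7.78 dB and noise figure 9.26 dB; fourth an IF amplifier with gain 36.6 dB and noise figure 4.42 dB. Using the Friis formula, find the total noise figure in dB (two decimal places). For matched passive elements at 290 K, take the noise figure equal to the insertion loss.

Convert to linear (a loss of L dB is a gain of −L dB): F_i = 10^(NF_i/10), G_i = 10^(G_i,dB/10)
  Stage 1: F_1 = 10^(3.33/10) = 2.153, G_1 = 10^(18.4/10) = 69.18
  Stage 2: F_2 = 10^(1.30/10) = 1.349, G_2 = 10^(−1.30/10) = 0.7413
  Stage 3: F_3 = 10^(9.26/10) = 8.433, G_3 = 10^(−7.78/10) = 0.1667
  Stage 4: F_4 = 10^(4.42/10) = 2.767, G_4 = 10^(36.6/10) = 4571
Friis cascade:
  F = 2.153 + (1.349 − 1)/69.18 + (8.433 − 1)/51.29 + (2.767 − 1)/8.551 = 2.509
NF = 10 log₁₀(2.509) = 4.00 dB

4.00 dB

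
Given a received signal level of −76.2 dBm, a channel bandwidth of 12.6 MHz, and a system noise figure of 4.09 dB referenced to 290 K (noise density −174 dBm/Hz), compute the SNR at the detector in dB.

22.7 dB

Noise floor: N = −174 + 10 log₁₀(B) + NF
10 log₁₀(1.26×10⁷) = 71 dB
N = −174 + 71 + 4.09 = −98.91 dBm
SNR = P_sig − N = −76.2 − (−98.91) = 22.71 dB → 22.7 dB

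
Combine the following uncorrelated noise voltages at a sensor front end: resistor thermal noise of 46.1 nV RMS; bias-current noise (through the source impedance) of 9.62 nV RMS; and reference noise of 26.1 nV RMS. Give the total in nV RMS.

53.8 nV

Uncorrelated sources add in power (mean-square): V_tot = √(ΣV_i²)
V_tot = √[(4.61×10⁻⁸)² + (9.62×10⁻⁹)² + (2.61×10⁻⁸)²] = 5.38×10⁻⁸ V = 53.8 nV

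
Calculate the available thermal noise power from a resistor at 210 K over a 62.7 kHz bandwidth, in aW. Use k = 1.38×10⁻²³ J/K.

P_n = kTB = 1.38×10⁻²³ × 210 × 6.27×10⁴ = 1.82×10⁻¹⁶ W = 182 aW

182 aW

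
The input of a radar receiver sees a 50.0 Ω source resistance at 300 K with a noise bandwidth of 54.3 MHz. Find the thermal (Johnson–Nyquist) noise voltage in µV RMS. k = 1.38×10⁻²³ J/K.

6.71 µV

V_n = √(4kTRB)
4kTRB = 4 × 1.38×10⁻²³ × 300 × 5.00×10¹ × 5.43×10⁷ = 4.50×10⁻¹¹ V²
V_n = √(4.50×10⁻¹¹) = 6.71×10⁻⁶ V = 6.71 µV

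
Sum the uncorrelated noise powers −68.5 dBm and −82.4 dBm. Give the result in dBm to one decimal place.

Convert to linear, add, convert back:
P₁ = 1.41×10⁻¹⁰ W, P₂ = 5.75×10⁻¹² W
P_tot = 1.47×10⁻¹⁰ W → 10 log₁₀(P_tot / 10⁻³) = −68.3 dBm

−68.3 dBm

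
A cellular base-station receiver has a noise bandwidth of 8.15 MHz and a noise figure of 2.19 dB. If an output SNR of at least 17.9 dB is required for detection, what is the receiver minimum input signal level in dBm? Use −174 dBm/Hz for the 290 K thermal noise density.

−84.8 dBm

Sensitivity = −174 + 10 log₁₀(B) + NF + SNR_min
= −174 + 69.11 + 2.19 + 17.9
= −84.80 dBm → −84.8 dBm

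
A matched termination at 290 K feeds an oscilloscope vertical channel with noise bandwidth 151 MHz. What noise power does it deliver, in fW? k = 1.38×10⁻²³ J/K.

604 fW

P_n = kTB = 1.38×10⁻²³ × 290 × 1.51×10⁸ = 6.04×10⁻¹³ W = 604 fW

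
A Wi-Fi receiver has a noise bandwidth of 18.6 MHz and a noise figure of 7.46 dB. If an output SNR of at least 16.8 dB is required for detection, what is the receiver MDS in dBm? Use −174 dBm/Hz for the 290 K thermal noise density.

−77.0 dBm

Sensitivity = −174 + 10 log₁₀(B) + NF + SNR_min
= −174 + 72.7 + 7.46 + 16.8
= −77.04 dBm → −77.0 dBm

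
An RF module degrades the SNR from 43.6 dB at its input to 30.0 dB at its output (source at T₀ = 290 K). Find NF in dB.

13.6 dB

NF (dB) = SNR_in(dB) − SNR_out(dB) when the source is at T₀
NF = 43.6 − 30.0 = 13.6 dB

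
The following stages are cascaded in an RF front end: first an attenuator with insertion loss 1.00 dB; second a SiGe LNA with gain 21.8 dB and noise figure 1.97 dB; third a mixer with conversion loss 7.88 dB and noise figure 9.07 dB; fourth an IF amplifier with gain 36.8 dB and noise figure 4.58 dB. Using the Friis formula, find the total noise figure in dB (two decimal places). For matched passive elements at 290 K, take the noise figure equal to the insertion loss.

Convert to linear (a loss of L dB is a gain of −L dB): F_i = 10^(NF_i/10), G_i = 10^(G_i,dB/10)
  Stage 1: F_1 = 10^(1.00/10) = 1.259, G_1 = 10^(−1.00/10) = 0.7943
  Stage 2: F_2 = 10^(1.97/10) = 1.574, G_2 = 10^(21.8/10) = 151.4
  Stage 3: F_3 = 10^(9.07/10) = 8.072, G_3 = 10^(−7.88/10) = 0.1629
  Stage 4: F_4 = 10^(4.58/10) = 2.871, G_4 = 10^(36.8/10) = 4786
Friis cascade:
  F = 1.259 + (1.574 − 1)/0.7943 + (8.072 − 1)/120.2 + (2.871 − 1)/19.59 = 2.136
NF = 10 log₁₀(2.136) = 3.30 dB

3.30 dB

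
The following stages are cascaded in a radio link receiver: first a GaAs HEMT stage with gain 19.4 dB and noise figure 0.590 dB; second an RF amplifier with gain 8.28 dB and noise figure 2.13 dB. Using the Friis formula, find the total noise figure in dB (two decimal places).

Convert to linear (a loss of L dB is a gain of −L dB): F_i = 10^(NF_i/10), G_i = 10^(G_i,dB/10)
  Stage 1: F_1 = 10^(0.590/10) = 1.146, G_1 = 10^(19.4/10) = 87.10
  Stage 2: F_2 = 10^(2.13/10) = 1.633, G_2 = 10^(8.28/10) = 6.730
Friis cascade:
  F = 1.146 + (1.633 − 1)/87.10 = 1.153
NF = 10 log₁₀(1.153) = 0.62 dB

0.62 dB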